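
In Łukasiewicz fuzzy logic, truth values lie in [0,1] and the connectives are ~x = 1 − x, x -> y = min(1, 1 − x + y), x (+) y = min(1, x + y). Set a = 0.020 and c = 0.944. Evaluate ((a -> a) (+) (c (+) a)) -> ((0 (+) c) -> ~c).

0.112

a -> a = min(1, 1 − 0.020 + 0.020) = min(1, 1.000) = 1.000
c (+) a = min(1, 0.944 + 0.020) = min(1, 0.964) = 0.964
(a -> a) (+) (c (+) a) = min(1, 1.000 + 0.964) = min(1, 1.964) = 1.000
0 (+) c = min(1, 0.000 + 0.944) = min(1, 0.944) = 0.944
~c = 1 − 0.944 = 0.056
(0 (+) c) -> ~c = min(1, 1 − 0.944 + 0.056) = min(1, 0.112) = 0.112
((a -> a) (+) (c (+) a)) -> ((0 (+) c) -> ~c) = min(1, 1 − 1.000 + 0.112) = min(1, 0.112) = 0.112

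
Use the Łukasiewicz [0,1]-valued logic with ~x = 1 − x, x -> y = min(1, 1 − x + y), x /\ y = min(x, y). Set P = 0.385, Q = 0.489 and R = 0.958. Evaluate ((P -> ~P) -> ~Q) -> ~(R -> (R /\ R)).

~P = 1 − 0.385 = 0.615
P -> ~P = min(1, 1 − 0.385 + 0.615) = min(1, 1.230) = 1.000
~Q = 1 − 0.489 = 0.511
(P -> ~P) -> ~Q = min(1, 1 − 1.000 + 0.511) = min(1, 0.511) = 0.511
R /\ R = min(0.958, 0.958) = 0.958
R -> (R /\ R) = min(1, 1 − 0.958 + 0.958) = min(1, 1.000) = 1.000
~(R -> (R /\ R)) = 1 − 1.000 = 0.000
((P -> ~P) -> ~Q) -> ~(R -> (R /\ R)) = min(1, 1 − 0.511 + 0.000) = min(1, 0.489) = 0.489

0.489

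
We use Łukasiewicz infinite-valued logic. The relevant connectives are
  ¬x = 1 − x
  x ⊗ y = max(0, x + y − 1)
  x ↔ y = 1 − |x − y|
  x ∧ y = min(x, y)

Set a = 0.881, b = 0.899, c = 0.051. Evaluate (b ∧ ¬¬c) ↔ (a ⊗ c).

¬c = 1 − 0.051 = 0.949
¬¬c = 1 − 0.949 = 0.051
b ∧ ¬¬c = min(0.899, 0.051) = 0.051
a ⊗ c = max(0, 0.881 + 0.051 − 1) = max(0, -0.068) = 0.000
(b ∧ ¬¬c) ↔ (a ⊗ c) = 1 − |0.051 − 0.000| = 1 − 0.051 = 0.949

0.949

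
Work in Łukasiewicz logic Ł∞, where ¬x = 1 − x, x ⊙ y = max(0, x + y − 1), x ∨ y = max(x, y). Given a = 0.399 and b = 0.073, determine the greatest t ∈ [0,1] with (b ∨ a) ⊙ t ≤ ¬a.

b ∨ a = max(0.073, 0.399) = 0.399
So the left factor is b ∨ a = 0.399.
¬a = 1 − 0.399 = 0.601
So the right-hand bound is ¬a = 0.601.
The residuum of the Łukasiewicz t-norm gives the supremum: min(1, 1 − 0.399 + 0.601).
1 − 0.399 + 0.601 = 1.202, so t = min(1, 1.202) = 1.000.
Check: 0.399 ⊙ 1.000 = max(0, 0.399) = 0.399 ≤ 0.601.

1.000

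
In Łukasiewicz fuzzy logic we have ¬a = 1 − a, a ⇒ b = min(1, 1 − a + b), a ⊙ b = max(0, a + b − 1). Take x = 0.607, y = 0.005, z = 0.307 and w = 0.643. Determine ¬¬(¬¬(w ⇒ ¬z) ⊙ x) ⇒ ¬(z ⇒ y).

¬z = 1 − 0.307 = 0.693
w ⇒ ¬z = min(1, 1 − 0.643 + 0.693) = min(1, 1.050) = 1.000
¬(w ⇒ ¬z) = 1 − 1.000 = 0.000
¬¬(w ⇒ ¬z) = 1 − 0.000 = 1.000
¬¬(w ⇒ ¬z) ⊙ x = max(0, 1.000 + 0.607 − 1) = max(0, 0.607) = 0.607
¬(¬¬(w ⇒ ¬z) ⊙ x) = 1 − 0.607 = 0.393
¬¬(¬¬(w ⇒ ¬z) ⊙ x) = 1 − 0.393 = 0.607
z ⇒ y = min(1, 1 − 0.307 + 0.005) = min(1, 0.698) = 0.698
¬(z ⇒ y) = 1 − 0.698 = 0.302
¬¬(¬¬(w ⇒ ¬z) ⊙ x) ⇒ ¬(z ⇒ y) = min(1, 1 − 0.607 + 0.302) = min(1, 0.695) = 0.695

0.695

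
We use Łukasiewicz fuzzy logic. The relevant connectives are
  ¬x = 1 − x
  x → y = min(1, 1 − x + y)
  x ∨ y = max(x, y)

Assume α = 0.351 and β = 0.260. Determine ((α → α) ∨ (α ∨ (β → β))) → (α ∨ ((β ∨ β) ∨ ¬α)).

α → α = min(1, 1 − 0.351 + 0.351) = min(1, 1.000) = 1.000
β → β = min(1, 1 − 0.260 + 0.260) = min(1, 1.000) = 1.000
α ∨ (β → β) = max(0.351, 1.000) = 1.000
(α → α) ∨ (α ∨ (β → β)) = max(1.000, 1.000) = 1.000
β ∨ β = max(0.260, 0.260) = 0.260
¬α = 1 − 0.351 = 0.649
(β ∨ β) ∨ ¬α = max(0.260, 0.649) = 0.649
α ∨ ((β ∨ β) ∨ ¬α) = max(0.351, 0.649) = 0.649
((α → α) ∨ (α ∨ (β → β))) → (α ∨ ((β ∨ β) ∨ ¬α)) = min(1, 1 − 1.000 + 0.649) = min(1, 0.649) = 0.649

0.649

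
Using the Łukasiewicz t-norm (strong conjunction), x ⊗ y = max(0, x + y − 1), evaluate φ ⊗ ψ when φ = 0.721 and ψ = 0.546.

0.267

φ ⊗ ψ = max(0, 0.721 + 0.546 − 1) = max(0, 0.267) = 0.267
For comparison, the Gödel (minimum) t-norm min(x, y) would give 0.546.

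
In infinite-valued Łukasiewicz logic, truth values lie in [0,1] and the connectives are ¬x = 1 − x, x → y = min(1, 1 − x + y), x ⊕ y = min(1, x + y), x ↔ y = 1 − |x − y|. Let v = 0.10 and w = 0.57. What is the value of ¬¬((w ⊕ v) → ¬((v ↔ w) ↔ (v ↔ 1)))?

0.76

w ⊕ v = min(1, 0.57 + 0.10) = min(1, 0.67) = 0.67
v ↔ w = 1 − |0.10 − 0.57| = 1 − 0.47 = 0.53
v ↔ 1 = 1 − |0.10 − 1.00| = 1 − 0.90 = 0.10
(v ↔ w) ↔ (v ↔ 1) = 1 − |0.53 − 0.10| = 1 − 0.43 = 0.57
¬((v ↔ w) ↔ (v ↔ 1)) = 1 − 0.57 = 0.43
(w ⊕ v) → ¬((v ↔ w) ↔ (v ↔ 1)) = min(1, 1 − 0.67 + 0.43) = min(1, 0.76) = 0.76
¬((w ⊕ v) → ¬((v ↔ w) ↔ (v ↔ 1))) = 1 − 0.76 = 0.24
¬¬((w ⊕ v) → ¬((v ↔ w) ↔ (v ↔ 1))) = 1 − 0.24 = 0.76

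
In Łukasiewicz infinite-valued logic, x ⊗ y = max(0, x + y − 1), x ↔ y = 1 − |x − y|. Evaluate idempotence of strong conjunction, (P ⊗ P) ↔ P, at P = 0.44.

P ⊗ P = max(0, 0.44 + 0.44 − 1) = max(0, -0.12) = 0.00
(P ⊗ P) ↔ P = 1 − |0.00 − 0.44| = 1 − 0.44 = 0.56
(The value 0.56 < 1 shows this instance is not satisfied; fails in Ł∞ since a ⊗ a = max(0, 2a−1) ≠ a in general.)

0.56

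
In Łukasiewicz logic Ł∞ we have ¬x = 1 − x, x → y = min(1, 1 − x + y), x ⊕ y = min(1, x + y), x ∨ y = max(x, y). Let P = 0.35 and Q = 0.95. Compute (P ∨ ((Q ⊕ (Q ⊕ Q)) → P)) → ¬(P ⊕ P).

Q ⊕ Q = min(1, 0.95 + 0.95) = min(1, 1.90) = 1.00
Q ⊕ (Q ⊕ Q) = min(1, 0.95 + 1.00) = min(1, 1.95) = 1.00
(Q ⊕ (Q ⊕ Q)) → P = min(1, 1 − 1.00 + 0.35) = min(1, 0.35) = 0.35
P ∨ ((Q ⊕ (Q ⊕ Q)) → P) = max(0.35, 0.35) = 0.35
P ⊕ P = min(1, 0.35 + 0.35) = min(1, 0.70) = 0.70
¬(P ⊕ P) = 1 − 0.70 = 0.30
(P ∨ ((Q ⊕ (Q ⊕ Q)) → P)) → ¬(P ⊕ P) = min(1, 1 − 0.35 + 0.30) = min(1, 0.95) = 0.95

0.95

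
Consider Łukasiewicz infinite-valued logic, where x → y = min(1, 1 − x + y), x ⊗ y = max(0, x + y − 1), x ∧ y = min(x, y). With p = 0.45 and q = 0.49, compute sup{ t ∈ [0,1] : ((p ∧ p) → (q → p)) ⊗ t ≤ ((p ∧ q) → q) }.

p ∧ p = min(0.45, 0.45) = 0.45
q → p = min(1, 1 − 0.49 + 0.45) = min(1, 0.96) = 0.96
(p ∧ p) → (q → p) = min(1, 1 − 0.45 + 0.96) = min(1, 1.51) = 1.00
So the left factor is (p ∧ p) → (q → p) = 1.00.
p ∧ q = min(0.45, 0.49) = 0.45
(p ∧ q) → q = min(1, 1 − 0.45 + 0.49) = min(1, 1.04) = 1.00
So the right-hand bound is (p ∧ q) → q = 1.00.
The residuum of the Łukasiewicz t-norm gives the supremum: min(1, 1 − 1.00 + 1.00).
1 − 1.00 + 1.00 = 1.00, so t = min(1, 1.00) = 1.00.
Check: 1.00 ⊗ 1.00 = max(0, 1.00) = 1.00 ≤ 1.00.

1.00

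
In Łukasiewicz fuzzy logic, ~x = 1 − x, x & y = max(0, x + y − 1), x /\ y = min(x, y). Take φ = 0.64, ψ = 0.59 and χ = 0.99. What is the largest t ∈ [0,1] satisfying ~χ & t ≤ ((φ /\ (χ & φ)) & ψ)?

1.00

~χ = 1 − 0.99 = 0.01
So the left factor is ~χ = 0.01.
χ & φ = max(0, 0.99 + 0.64 − 1) = max(0, 0.63) = 0.63
φ /\ (χ & φ) = min(0.64, 0.63) = 0.63
(φ /\ (χ & φ)) & ψ = max(0, 0.63 + 0.59 − 1) = max(0, 0.22) = 0.22
So the right-hand bound is (φ /\ (χ & φ)) & ψ = 0.22.
The residuum of the Łukasiewicz t-norm gives the supremum: min(1, 1 − 0.01 + 0.22).
1 − 0.01 + 0.22 = 1.21, so t = min(1, 1.21) = 1.00.
Check: 0.01 & 1.00 = max(0, 0.01) = 0.01 ≤ 0.22.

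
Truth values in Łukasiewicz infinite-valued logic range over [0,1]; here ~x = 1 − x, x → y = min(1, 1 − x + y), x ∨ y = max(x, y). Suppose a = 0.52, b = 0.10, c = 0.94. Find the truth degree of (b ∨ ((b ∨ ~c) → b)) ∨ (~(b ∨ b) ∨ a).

1.00

~c = 1 − 0.94 = 0.06
b ∨ ~c = max(0.10, 0.06) = 0.10
(b ∨ ~c) → b = min(1, 1 − 0.10 + 0.10) = min(1, 1.00) = 1.00
b ∨ ((b ∨ ~c) → b) = max(0.10, 1.00) = 1.00
b ∨ b = max(0.10, 0.10) = 0.10
~(b ∨ b) = 1 − 0.10 = 0.90
~(b ∨ b) ∨ a = max(0.90, 0.52) = 0.90
(b ∨ ((b ∨ ~c) → b)) ∨ (~(b ∨ b) ∨ a) = max(1.00, 0.90) = 1.00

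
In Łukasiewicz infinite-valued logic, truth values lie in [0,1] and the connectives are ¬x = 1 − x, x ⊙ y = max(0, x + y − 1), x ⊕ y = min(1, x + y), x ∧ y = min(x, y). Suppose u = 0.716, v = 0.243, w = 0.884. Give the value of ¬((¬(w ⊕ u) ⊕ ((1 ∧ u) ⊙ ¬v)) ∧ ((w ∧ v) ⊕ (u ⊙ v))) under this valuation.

w ⊕ u = min(1, 0.884 + 0.716) = min(1, 1.600) = 1.000
¬(w ⊕ u) = 1 − 1.000 = 0.000
1 ∧ u = min(1.000, 0.716) = 0.716
¬v = 1 − 0.243 = 0.757
(1 ∧ u) ⊙ ¬v = max(0, 0.716 + 0.757 − 1) = max(0, 0.473) = 0.473
¬(w ⊕ u) ⊕ ((1 ∧ u) ⊙ ¬v) = min(1, 0.000 + 0.473) = min(1, 0.473) = 0.473
w ∧ v = min(0.884, 0.243) = 0.243
u ⊙ v = max(0, 0.716 + 0.243 − 1) = max(0, -0.041) = 0.000
(w ∧ v) ⊕ (u ⊙ v) = min(1, 0.243 + 0.000) = min(1, 0.243) = 0.243
(¬(w ⊕ u) ⊕ ((1 ∧ u) ⊙ ¬v)) ∧ ((w ∧ v) ⊕ (u ⊙ v)) = min(0.473, 0.243) = 0.243
¬((¬(w ⊕ u) ⊕ ((1 ∧ u) ⊙ ¬v)) ∧ ((w ∧ v) ⊕ (u ⊙ v))) = 1 − 0.243 = 0.757

0.757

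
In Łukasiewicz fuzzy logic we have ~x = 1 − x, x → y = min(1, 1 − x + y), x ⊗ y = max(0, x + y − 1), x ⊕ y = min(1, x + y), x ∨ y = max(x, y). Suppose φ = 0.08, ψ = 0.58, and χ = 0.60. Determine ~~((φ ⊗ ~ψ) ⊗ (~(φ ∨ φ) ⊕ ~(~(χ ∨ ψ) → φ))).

~ψ = 1 − 0.58 = 0.42
φ ⊗ ~ψ = max(0, 0.08 + 0.42 − 1) = max(0, -0.50) = 0.00
φ ∨ φ = max(0.08, 0.08) = 0.08
~(φ ∨ φ) = 1 − 0.08 = 0.92
χ ∨ ψ = max(0.60, 0.58) = 0.60
~(χ ∨ ψ) = 1 − 0.60 = 0.40
~(χ ∨ ψ) → φ = min(1, 1 − 0.40 + 0.08) = min(1, 0.68) = 0.68
~(~(χ ∨ ψ) → φ) = 1 − 0.68 = 0.32
~(φ ∨ φ) ⊕ ~(~(χ ∨ ψ) → φ) = min(1, 0.92 + 0.32) = min(1, 1.24) = 1.00
(φ ⊗ ~ψ) ⊗ (~(φ ∨ φ) ⊕ ~(~(χ ∨ ψ) → φ)) = max(0, 0.00 + 1.00 − 1) = max(0, 0.00) = 0.00
~((φ ⊗ ~ψ) ⊗ (~(φ ∨ φ) ⊕ ~(~(χ ∨ ψ) → φ))) = 1 − 0.00 = 1.00
~~((φ ⊗ ~ψ) ⊗ (~(φ ∨ φ) ⊕ ~(~(χ ∨ ψ) → φ))) = 1 − 1.00 = 0.00

0.00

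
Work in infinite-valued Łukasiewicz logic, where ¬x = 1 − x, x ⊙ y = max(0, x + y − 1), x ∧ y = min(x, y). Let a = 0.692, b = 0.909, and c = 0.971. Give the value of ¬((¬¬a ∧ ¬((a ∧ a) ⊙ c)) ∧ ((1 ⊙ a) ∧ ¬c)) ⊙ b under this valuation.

¬a = 1 − 0.692 = 0.308
¬¬a = 1 − 0.308 = 0.692
a ∧ a = min(0.692, 0.692) = 0.692
(a ∧ a) ⊙ c = max(0, 0.692 + 0.971 − 1) = max(0, 0.663) = 0.663
¬((a ∧ a) ⊙ c) = 1 − 0.663 = 0.337
¬¬a ∧ ¬((a ∧ a) ⊙ c) = min(0.692, 0.337) = 0.337
1 ⊙ a = max(0, 1.000 + 0.692 − 1) = max(0, 0.692) = 0.692
¬c = 1 − 0.971 = 0.029
(1 ⊙ a) ∧ ¬c = min(0.692, 0.029) = 0.029
(¬¬a ∧ ¬((a ∧ a) ⊙ c)) ∧ ((1 ⊙ a) ∧ ¬c) = min(0.337, 0.029) = 0.029
¬((¬¬a ∧ ¬((a ∧ a) ⊙ c)) ∧ ((1 ⊙ a) ∧ ¬c)) = 1 − 0.029 = 0.971
¬((¬¬a ∧ ¬((a ∧ a) ⊙ c)) ∧ ((1 ⊙ a) ∧ ¬c)) ⊙ b = max(0, 0.971 + 0.909 − 1) = max(0, 0.880) = 0.880

0.880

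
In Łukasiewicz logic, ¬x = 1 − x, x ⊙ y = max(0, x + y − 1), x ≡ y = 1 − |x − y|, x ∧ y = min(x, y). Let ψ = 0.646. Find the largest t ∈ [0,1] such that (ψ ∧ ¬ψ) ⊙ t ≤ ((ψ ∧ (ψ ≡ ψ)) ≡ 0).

1.000

¬ψ = 1 − 0.646 = 0.354
ψ ∧ ¬ψ = min(0.646, 0.354) = 0.354
So the left factor is ψ ∧ ¬ψ = 0.354.
ψ ≡ ψ = 1 − |0.646 − 0.646| = 1 − 0.000 = 1.000
ψ ∧ (ψ ≡ ψ) = min(0.646, 1.000) = 0.646
(ψ ∧ (ψ ≡ ψ)) ≡ 0 = 1 − |0.646 − 0.000| = 1 − 0.646 = 0.354
So the right-hand bound is (ψ ∧ (ψ ≡ ψ)) ≡ 0 = 0.354.
The residuum of the Łukasiewicz t-norm gives the supremum: min(1, 1 − 0.354 + 0.354).
1 − 0.354 + 0.354 = 1.000, so t = min(1, 1.000) = 1.000.
Check: 0.354 ⊙ 1.000 = max(0, 0.354) = 0.354 ≤ 0.354.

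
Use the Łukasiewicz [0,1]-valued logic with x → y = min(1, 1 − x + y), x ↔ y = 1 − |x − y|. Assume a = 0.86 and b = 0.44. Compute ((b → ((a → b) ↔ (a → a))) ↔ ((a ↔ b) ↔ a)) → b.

0.72

a → b = min(1, 1 − 0.86 + 0.44) = min(1, 0.58) = 0.58
a → a = min(1, 1 − 0.86 + 0.86) = min(1, 1.00) = 1.00
(a → b) ↔ (a → a) = 1 − |0.58 − 1.00| = 1 − 0.42 = 0.58
b → ((a → b) ↔ (a → a)) = min(1, 1 − 0.44 + 0.58) = min(1, 1.14) = 1.00
a ↔ b = 1 − |0.86 − 0.44| = 1 − 0.42 = 0.58
(a ↔ b) ↔ a = 1 − |0.58 − 0.86| = 1 − 0.28 = 0.72
(b → ((a → b) ↔ (a → a))) ↔ ((a ↔ b) ↔ a) = 1 − |1.00 − 0.72| = 1 − 0.28 = 0.72
((b → ((a → b) ↔ (a → a))) ↔ ((a ↔ b) ↔ a)) → b = min(1, 1 − 0.72 + 0.44) = min(1, 0.72) = 0.72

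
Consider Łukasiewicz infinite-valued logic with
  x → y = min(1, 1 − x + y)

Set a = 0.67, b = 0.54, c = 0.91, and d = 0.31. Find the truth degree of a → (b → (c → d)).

c → d = min(1, 1 − 0.91 + 0.31) = min(1, 0.40) = 0.40
b → (c → d) = min(1, 1 − 0.54 + 0.40) = min(1, 0.86) = 0.86
a → (b → (c → d)) = min(1, 1 − 0.67 + 0.86) = min(1, 1.19) = 1.00

1.00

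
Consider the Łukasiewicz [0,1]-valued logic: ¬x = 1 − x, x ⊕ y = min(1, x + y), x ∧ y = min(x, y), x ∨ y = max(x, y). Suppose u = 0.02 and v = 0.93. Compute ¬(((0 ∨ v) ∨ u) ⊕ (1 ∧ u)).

0.05

0 ∨ v = max(0.00, 0.93) = 0.93
(0 ∨ v) ∨ u = max(0.93, 0.02) = 0.93
1 ∧ u = min(1.00, 0.02) = 0.02
((0 ∨ v) ∨ u) ⊕ (1 ∧ u) = min(1, 0.93 + 0.02) = min(1, 0.95) = 0.95
¬(((0 ∨ v) ∨ u) ⊕ (1 ∧ u)) = 1 − 0.95 = 0.05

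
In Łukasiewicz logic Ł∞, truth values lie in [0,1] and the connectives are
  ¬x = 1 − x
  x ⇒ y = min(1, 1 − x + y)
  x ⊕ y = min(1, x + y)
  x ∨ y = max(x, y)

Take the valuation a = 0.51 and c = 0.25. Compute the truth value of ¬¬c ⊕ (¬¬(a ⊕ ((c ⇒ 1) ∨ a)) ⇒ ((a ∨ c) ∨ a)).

¬c = 1 − 0.25 = 0.75
¬¬c = 1 − 0.75 = 0.25
c ⇒ 1 = min(1, 1 − 0.25 + 1.00) = min(1, 1.75) = 1.00
(c ⇒ 1) ∨ a = max(1.00, 0.51) = 1.00
a ⊕ ((c ⇒ 1) ∨ a) = min(1, 0.51 + 1.00) = min(1, 1.51) = 1.00
¬(a ⊕ ((c ⇒ 1) ∨ a)) = 1 − 1.00 = 0.00
¬¬(a ⊕ ((c ⇒ 1) ∨ a)) = 1 − 0.00 = 1.00
a ∨ c = max(0.51, 0.25) = 0.51
(a ∨ c) ∨ a = max(0.51, 0.51) = 0.51
¬¬(a ⊕ ((c ⇒ 1) ∨ a)) ⇒ ((a ∨ c) ∨ a) = min(1, 1 − 1.00 + 0.51) = min(1, 0.51) = 0.51
¬¬c ⊕ (¬¬(a ⊕ ((c ⇒ 1) ∨ a)) ⇒ ((a ∨ c) ∨ a)) = min(1, 0.25 + 0.51) = min(1, 0.76) = 0.76

0.76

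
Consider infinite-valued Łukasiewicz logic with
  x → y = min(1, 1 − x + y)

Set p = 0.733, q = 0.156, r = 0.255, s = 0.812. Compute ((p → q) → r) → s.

0.980

p → q = min(1, 1 − 0.733 + 0.156) = min(1, 0.423) = 0.423
(p → q) → r = min(1, 1 − 0.423 + 0.255) = min(1, 0.832) = 0.832
((p → q) → r) → s = min(1, 1 − 0.832 + 0.812) = min(1, 0.980) = 0.980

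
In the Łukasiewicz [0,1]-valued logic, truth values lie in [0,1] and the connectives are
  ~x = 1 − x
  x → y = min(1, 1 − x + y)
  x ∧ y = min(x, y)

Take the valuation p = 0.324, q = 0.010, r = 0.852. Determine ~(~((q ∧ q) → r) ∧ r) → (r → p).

q ∧ q = min(0.010, 0.010) = 0.010
(q ∧ q) → r = min(1, 1 − 0.010 + 0.852) = min(1, 1.842) = 1.000
~((q ∧ q) → r) = 1 − 1.000 = 0.000
~((q ∧ q) → r) ∧ r = min(0.000, 0.852) = 0.000
~(~((q ∧ q) → r) ∧ r) = 1 − 0.000 = 1.000
r → p = min(1, 1 − 0.852 + 0.324) = min(1, 0.472) = 0.472
~(~((q ∧ q) → r) ∧ r) → (r → p) = min(1, 1 − 1.000 + 0.472) = min(1, 0.472) = 0.472

0.472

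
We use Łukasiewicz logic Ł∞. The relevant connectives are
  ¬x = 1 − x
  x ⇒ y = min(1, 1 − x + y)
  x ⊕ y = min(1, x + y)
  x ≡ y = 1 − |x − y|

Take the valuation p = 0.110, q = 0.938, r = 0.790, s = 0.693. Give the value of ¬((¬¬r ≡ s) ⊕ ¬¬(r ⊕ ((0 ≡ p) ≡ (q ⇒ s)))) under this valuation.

¬r = 1 − 0.790 = 0.210
¬¬r = 1 − 0.210 = 0.790
¬¬r ≡ s = 1 − |0.790 − 0.693| = 1 − 0.097 = 0.903
0 ≡ p = 1 − |0.000 − 0.110| = 1 − 0.110 = 0.890
q ⇒ s = min(1, 1 − 0.938 + 0.693) = min(1, 0.755) = 0.755
(0 ≡ p) ≡ (q ⇒ s) = 1 − |0.890 − 0.755| = 1 − 0.135 = 0.865
r ⊕ ((0 ≡ p) ≡ (q ⇒ s)) = min(1, 0.790 + 0.865) = min(1, 1.655) = 1.000
¬(r ⊕ ((0 ≡ p) ≡ (q ⇒ s))) = 1 − 1.000 = 0.000
¬¬(r ⊕ ((0 ≡ p) ≡ (q ⇒ s))) = 1 − 0.000 = 1.000
(¬¬r ≡ s) ⊕ ¬¬(r ⊕ ((0 ≡ p) ≡ (q ⇒ s))) = min(1, 0.903 + 1.000) = min(1, 1.903) = 1.000
¬((¬¬r ≡ s) ⊕ ¬¬(r ⊕ ((0 ≡ p) ≡ (q ⇒ s)))) = 1 − 1.000 = 0.000

0.000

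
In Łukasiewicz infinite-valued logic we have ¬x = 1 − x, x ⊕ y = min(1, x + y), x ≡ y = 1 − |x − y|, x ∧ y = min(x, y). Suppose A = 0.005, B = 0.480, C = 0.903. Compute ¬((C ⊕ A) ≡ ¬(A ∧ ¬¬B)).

C ⊕ A = min(1, 0.903 + 0.005) = min(1, 0.908) = 0.908
¬B = 1 − 0.480 = 0.520
¬¬B = 1 − 0.520 = 0.480
A ∧ ¬¬B = min(0.005, 0.480) = 0.005
¬(A ∧ ¬¬B) = 1 − 0.005 = 0.995
(C ⊕ A) ≡ ¬(A ∧ ¬¬B) = 1 − |0.908 − 0.995| = 1 − 0.087 = 0.913
¬((C ⊕ A) ≡ ¬(A ∧ ¬¬B)) = 1 − 0.913 = 0.087

0.087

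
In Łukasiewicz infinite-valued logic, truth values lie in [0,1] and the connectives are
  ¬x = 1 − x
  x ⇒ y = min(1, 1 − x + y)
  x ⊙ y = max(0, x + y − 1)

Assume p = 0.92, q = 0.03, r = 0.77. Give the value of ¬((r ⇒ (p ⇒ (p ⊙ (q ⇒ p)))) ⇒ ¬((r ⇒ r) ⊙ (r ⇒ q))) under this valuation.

0.26

q ⇒ p = min(1, 1 − 0.03 + 0.92) = min(1, 1.89) = 1.00
p ⊙ (q ⇒ p) = max(0, 0.92 + 1.00 − 1) = max(0, 0.92) = 0.92
p ⇒ (p ⊙ (q ⇒ p)) = min(1, 1 − 0.92 + 0.92) = min(1, 1.00) = 1.00
r ⇒ (p ⇒ (p ⊙ (q ⇒ p))) = min(1, 1 − 0.77 + 1.00) = min(1, 1.23) = 1.00
r ⇒ r = min(1, 1 − 0.77 + 0.77) = min(1, 1.00) = 1.00
r ⇒ q = min(1, 1 − 0.77 + 0.03) = min(1, 0.26) = 0.26
(r ⇒ r) ⊙ (r ⇒ q) = max(0, 1.00 + 0.26 − 1) = max(0, 0.26) = 0.26
¬((r ⇒ r) ⊙ (r ⇒ q)) = 1 − 0.26 = 0.74
(r ⇒ (p ⇒ (p ⊙ (q ⇒ p)))) ⇒ ¬((r ⇒ r) ⊙ (r ⇒ q)) = min(1, 1 − 1.00 + 0.74) = min(1, 0.74) = 0.74
¬((r ⇒ (p ⇒ (p ⊙ (q ⇒ p)))) ⇒ ¬((r ⇒ r) ⊙ (r ⇒ q))) = 1 − 0.74 = 0.26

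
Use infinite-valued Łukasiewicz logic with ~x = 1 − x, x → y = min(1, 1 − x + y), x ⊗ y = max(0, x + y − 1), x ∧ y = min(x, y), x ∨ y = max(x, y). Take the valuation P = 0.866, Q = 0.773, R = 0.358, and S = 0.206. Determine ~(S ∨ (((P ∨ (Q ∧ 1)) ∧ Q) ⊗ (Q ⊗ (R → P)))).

Q ∧ 1 = min(0.773, 1.000) = 0.773
P ∨ (Q ∧ 1) = max(0.866, 0.773) = 0.866
(P ∨ (Q ∧ 1)) ∧ Q = min(0.866, 0.773) = 0.773
R → P = min(1, 1 − 0.358 + 0.866) = min(1, 1.508) = 1.000
Q ⊗ (R → P) = max(0, 0.773 + 1.000 − 1) = max(0, 0.773) = 0.773
((P ∨ (Q ∧ 1)) ∧ Q) ⊗ (Q ⊗ (R → P)) = max(0, 0.773 + 0.773 − 1) = max(0, 0.546) = 0.546
S ∨ (((P ∨ (Q ∧ 1)) ∧ Q) ⊗ (Q ⊗ (R → P))) = max(0.206, 0.546) = 0.546
~(S ∨ (((P ∨ (Q ∧ 1)) ∧ Q) ⊗ (Q ⊗ (R → P)))) = 1 − 0.546 = 0.454

0.454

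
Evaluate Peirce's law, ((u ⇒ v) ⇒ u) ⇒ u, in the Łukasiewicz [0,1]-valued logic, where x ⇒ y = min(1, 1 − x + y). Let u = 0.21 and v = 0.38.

1.00

u ⇒ v = min(1, 1 − 0.21 + 0.38) = min(1, 1.17) = 1.00
(u ⇒ v) ⇒ u = min(1, 1 − 1.00 + 0.21) = min(1, 0.21) = 0.21
((u ⇒ v) ⇒ u) ⇒ u = min(1, 1 − 0.21 + 0.21) = min(1, 1.00) = 1.00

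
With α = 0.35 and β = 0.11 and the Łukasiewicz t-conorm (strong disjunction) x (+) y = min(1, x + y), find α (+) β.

α (+) β = min(1, 0.35 + 0.11) = min(1, 0.46) = 0.46
For comparison, the Gödel t-conorm max(x, y) would give 0.35.

0.46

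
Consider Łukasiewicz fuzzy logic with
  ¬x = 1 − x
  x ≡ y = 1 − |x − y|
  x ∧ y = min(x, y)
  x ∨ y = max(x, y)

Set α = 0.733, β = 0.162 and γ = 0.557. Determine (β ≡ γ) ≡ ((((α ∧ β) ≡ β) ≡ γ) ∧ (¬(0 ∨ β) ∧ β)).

0.557

β ≡ γ = 1 − |0.162 − 0.557| = 1 − 0.395 = 0.605
α ∧ β = min(0.733, 0.162) = 0.162
(α ∧ β) ≡ β = 1 − |0.162 − 0.162| = 1 − 0.000 = 1.000
((α ∧ β) ≡ β) ≡ γ = 1 − |1.000 − 0.557| = 1 − 0.443 = 0.557
0 ∨ β = max(0.000, 0.162) = 0.162
¬(0 ∨ β) = 1 − 0.162 = 0.838
¬(0 ∨ β) ∧ β = min(0.838, 0.162) = 0.162
(((α ∧ β) ≡ β) ≡ γ) ∧ (¬(0 ∨ β) ∧ β) = min(0.557, 0.162) = 0.162
(β ≡ γ) ≡ ((((α ∧ β) ≡ β) ≡ γ) ∧ (¬(0 ∨ β) ∧ β)) = 1 − |0.605 − 0.162| = 1 − 0.443 = 0.557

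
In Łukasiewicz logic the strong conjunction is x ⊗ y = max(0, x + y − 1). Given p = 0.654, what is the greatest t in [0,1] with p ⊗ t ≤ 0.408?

The residuum of the Łukasiewicz t-norm gives the supremum: min(1, 1 − 0.654 + 0.408).
1 − 0.654 + 0.408 = 0.754, so t = min(1, 0.754) = 0.754.
Check: 0.654 ⊗ 0.754 = max(0, 0.408) = 0.408 ≤ 0.408.

0.754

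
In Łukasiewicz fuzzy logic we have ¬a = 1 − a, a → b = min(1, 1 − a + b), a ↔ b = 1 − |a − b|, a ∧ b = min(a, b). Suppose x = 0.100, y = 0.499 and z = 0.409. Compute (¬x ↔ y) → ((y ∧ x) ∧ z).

0.501

¬x = 1 − 0.100 = 0.900
¬x ↔ y = 1 − |0.900 − 0.499| = 1 − 0.401 = 0.599
y ∧ x = min(0.499, 0.100) = 0.100
(y ∧ x) ∧ z = min(0.100, 0.409) = 0.100
(¬x ↔ y) → ((y ∧ x) ∧ z) = min(1, 1 − 0.599 + 0.100) = min(1, 0.501) = 0.501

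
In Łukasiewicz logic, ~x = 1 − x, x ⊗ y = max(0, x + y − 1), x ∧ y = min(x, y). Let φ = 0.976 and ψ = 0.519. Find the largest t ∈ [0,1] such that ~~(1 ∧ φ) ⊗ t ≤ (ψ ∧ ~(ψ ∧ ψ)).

0.505

1 ∧ φ = min(1.000, 0.976) = 0.976
~(1 ∧ φ) = 1 − 0.976 = 0.024
~~(1 ∧ φ) = 1 − 0.024 = 0.976
So the left factor is ~~(1 ∧ φ) = 0.976.
ψ ∧ ψ = min(0.519, 0.519) = 0.519
~(ψ ∧ ψ) = 1 − 0.519 = 0.481
ψ ∧ ~(ψ ∧ ψ) = min(0.519, 0.481) = 0.481
So the right-hand bound is ψ ∧ ~(ψ ∧ ψ) = 0.481.
The residuum of the Łukasiewicz t-norm gives the supremum: min(1, 1 − 0.976 + 0.481).
1 − 0.976 + 0.481 = 0.505, so t = min(1, 0.505) = 0.505.
Check: 0.976 ⊗ 0.505 = max(0, 0.481) = 0.481 ≤ 0.481.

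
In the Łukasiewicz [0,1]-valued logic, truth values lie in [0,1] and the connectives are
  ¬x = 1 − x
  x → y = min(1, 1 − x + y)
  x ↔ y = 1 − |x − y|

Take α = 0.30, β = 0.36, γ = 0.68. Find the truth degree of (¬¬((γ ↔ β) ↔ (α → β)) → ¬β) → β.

0.40

γ ↔ β = 1 − |0.68 − 0.36| = 1 − 0.32 = 0.68
α → β = min(1, 1 − 0.30 + 0.36) = min(1, 1.06) = 1.00
(γ ↔ β) ↔ (α → β) = 1 − |0.68 − 1.00| = 1 − 0.32 = 0.68
¬((γ ↔ β) ↔ (α → β)) = 1 − 0.68 = 0.32
¬¬((γ ↔ β) ↔ (α → β)) = 1 − 0.32 = 0.68
¬β = 1 − 0.36 = 0.64
¬¬((γ ↔ β) ↔ (α → β)) → ¬β = min(1, 1 − 0.68 + 0.64) = min(1, 0.96) = 0.96
(¬¬((γ ↔ β) ↔ (α → β)) → ¬β) → β = min(1, 1 − 0.96 + 0.36) = min(1, 0.40) = 0.40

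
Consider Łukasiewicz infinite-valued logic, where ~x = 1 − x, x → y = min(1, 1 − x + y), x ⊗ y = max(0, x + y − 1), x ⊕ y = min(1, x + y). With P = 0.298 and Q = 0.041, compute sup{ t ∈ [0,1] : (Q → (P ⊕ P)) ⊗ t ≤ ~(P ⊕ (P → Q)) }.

0.000

P ⊕ P = min(1, 0.298 + 0.298) = min(1, 0.596) = 0.596
Q → (P ⊕ P) = min(1, 1 − 0.041 + 0.596) = min(1, 1.555) = 1.000
So the left factor is Q → (P ⊕ P) = 1.000.
P → Q = min(1, 1 − 0.298 + 0.041) = min(1, 0.743) = 0.743
P ⊕ (P → Q) = min(1, 0.298 + 0.743) = min(1, 1.041) = 1.000
~(P ⊕ (P → Q)) = 1 − 1.000 = 0.000
So the right-hand bound is ~(P ⊕ (P → Q)) = 0.000.
The residuum of the Łukasiewicz t-norm gives the supremum: min(1, 1 − 1.000 + 0.000).
1 − 1.000 + 0.000 = 0.000, so t = min(1, 0.000) = 0.000.
Check: 1.000 ⊗ 0.000 = max(0, 0.000) = 0.000 ≤ 0.000.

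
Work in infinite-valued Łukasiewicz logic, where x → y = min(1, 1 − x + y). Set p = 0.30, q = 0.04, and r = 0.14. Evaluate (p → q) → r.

p → q = min(1, 1 − 0.30 + 0.04) = min(1, 0.74) = 0.74
(p → q) → r = min(1, 1 − 0.74 + 0.14) = min(1, 0.40) = 0.40

0.40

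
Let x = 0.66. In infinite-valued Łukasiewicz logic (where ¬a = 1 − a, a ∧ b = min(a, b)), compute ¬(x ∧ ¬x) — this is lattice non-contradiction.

0.66

¬x = 1 − 0.66 = 0.34
x ∧ ¬x = min(0.66, 0.34) = 0.34
¬(x ∧ ¬x) = 1 − 0.34 = 0.66
(The value 0.66 < 1 shows this instance is not satisfied; not a Ł∞-tautology — its value is 1 − min(a, 1−a).)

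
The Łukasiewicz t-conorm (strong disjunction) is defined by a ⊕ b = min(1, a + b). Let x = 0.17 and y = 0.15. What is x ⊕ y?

0.32

x ⊕ y = min(1, 0.17 + 0.15) = min(1, 0.32) = 0.32
For comparison, the Gödel t-conorm max(a, b) would give 0.17.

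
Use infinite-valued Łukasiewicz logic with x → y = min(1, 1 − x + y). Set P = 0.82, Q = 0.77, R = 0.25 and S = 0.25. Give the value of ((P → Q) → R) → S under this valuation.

0.95

P → Q = min(1, 1 − 0.82 + 0.77) = min(1, 0.95) = 0.95
(P → Q) → R = min(1, 1 − 0.95 + 0.25) = min(1, 0.30) = 0.30
((P → Q) → R) → S = min(1, 1 − 0.30 + 0.25) = min(1, 0.95) = 0.95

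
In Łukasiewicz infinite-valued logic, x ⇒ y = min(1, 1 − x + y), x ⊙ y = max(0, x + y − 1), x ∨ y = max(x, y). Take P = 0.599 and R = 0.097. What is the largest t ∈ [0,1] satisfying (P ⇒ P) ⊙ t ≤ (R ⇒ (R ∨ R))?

1.000

P ⇒ P = min(1, 1 − 0.599 + 0.599) = min(1, 1.000) = 1.000
So the left factor is P ⇒ P = 1.000.
R ∨ R = max(0.097, 0.097) = 0.097
R ⇒ (R ∨ R) = min(1, 1 − 0.097 + 0.097) = min(1, 1.000) = 1.000
So the right-hand bound is R ⇒ (R ∨ R) = 1.000.
The residuum of the Łukasiewicz t-norm gives the supremum: min(1, 1 − 1.000 + 1.000).
1 − 1.000 + 1.000 = 1.000, so t = min(1, 1.000) = 1.000.
Check: 1.000 ⊙ 1.000 = max(0, 1.000) = 1.000 ≤ 1.000.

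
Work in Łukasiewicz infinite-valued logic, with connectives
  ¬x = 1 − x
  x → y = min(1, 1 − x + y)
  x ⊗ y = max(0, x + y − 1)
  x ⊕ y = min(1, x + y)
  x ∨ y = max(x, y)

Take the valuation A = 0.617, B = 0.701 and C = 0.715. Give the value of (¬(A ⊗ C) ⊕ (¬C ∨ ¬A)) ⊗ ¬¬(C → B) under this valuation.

0.986

A ⊗ C = max(0, 0.617 + 0.715 − 1) = max(0, 0.332) = 0.332
¬(A ⊗ C) = 1 − 0.332 = 0.668
¬C = 1 − 0.715 = 0.285
¬A = 1 − 0.617 = 0.383
¬C ∨ ¬A = max(0.285, 0.383) = 0.383
¬(A ⊗ C) ⊕ (¬C ∨ ¬A) = min(1, 0.668 + 0.383) = min(1, 1.051) = 1.000
C → B = min(1, 1 − 0.715 + 0.701) = min(1, 0.986) = 0.986
¬(C → B) = 1 − 0.986 = 0.014
¬¬(C → B) = 1 − 0.014 = 0.986
(¬(A ⊗ C) ⊕ (¬C ∨ ¬A)) ⊗ ¬¬(C → B) = max(0, 1.000 + 0.986 − 1) = max(0, 0.986) = 0.986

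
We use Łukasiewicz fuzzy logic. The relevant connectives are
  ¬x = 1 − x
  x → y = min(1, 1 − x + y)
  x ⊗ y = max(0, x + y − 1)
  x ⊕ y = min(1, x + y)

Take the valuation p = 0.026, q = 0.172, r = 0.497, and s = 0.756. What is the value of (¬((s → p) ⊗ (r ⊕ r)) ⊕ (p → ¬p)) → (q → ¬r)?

s → p = min(1, 1 − 0.756 + 0.026) = min(1, 0.270) = 0.270
r ⊕ r = min(1, 0.497 + 0.497) = min(1, 0.994) = 0.994
(s → p) ⊗ (r ⊕ r) = max(0, 0.270 + 0.994 − 1) = max(0, 0.264) = 0.264
¬((s → p) ⊗ (r ⊕ r)) = 1 − 0.264 = 0.736
¬p = 1 − 0.026 = 0.974
p → ¬p = min(1, 1 − 0.026 + 0.974) = min(1, 1.948) = 1.000
¬((s → p) ⊗ (r ⊕ r)) ⊕ (p → ¬p) = min(1, 0.736 + 1.000) = min(1, 1.736) = 1.000
¬r = 1 − 0.497 = 0.503
q → ¬r = min(1, 1 − 0.172 + 0.503) = min(1, 1.331) = 1.000
(¬((s → p) ⊗ (r ⊕ r)) ⊕ (p → ¬p)) → (q → ¬r) = min(1, 1 − 1.000 + 1.000) = min(1, 1.000) = 1.000

1.000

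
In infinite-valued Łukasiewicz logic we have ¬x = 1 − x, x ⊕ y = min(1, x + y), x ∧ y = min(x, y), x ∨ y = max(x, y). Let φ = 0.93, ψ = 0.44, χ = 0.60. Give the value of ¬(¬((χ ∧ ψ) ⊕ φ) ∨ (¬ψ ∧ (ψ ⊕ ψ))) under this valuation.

χ ∧ ψ = min(0.60, 0.44) = 0.44
(χ ∧ ψ) ⊕ φ = min(1, 0.44 + 0.93) = min(1, 1.37) = 1.00
¬((χ ∧ ψ) ⊕ φ) = 1 − 1.00 = 0.00
¬ψ = 1 − 0.44 = 0.56
ψ ⊕ ψ = min(1, 0.44 + 0.44) = min(1, 0.88) = 0.88
¬ψ ∧ (ψ ⊕ ψ) = min(0.56, 0.88) = 0.56
¬((χ ∧ ψ) ⊕ φ) ∨ (¬ψ ∧ (ψ ⊕ ψ)) = max(0.00, 0.56) = 0.56
¬(¬((χ ∧ ψ) ⊕ φ) ∨ (¬ψ ∧ (ψ ⊕ ψ))) = 1 − 0.56 = 0.44

0.44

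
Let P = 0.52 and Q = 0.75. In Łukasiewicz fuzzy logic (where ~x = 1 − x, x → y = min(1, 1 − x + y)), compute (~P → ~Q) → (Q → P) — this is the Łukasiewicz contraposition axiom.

1.00

~P = 1 − 0.52 = 0.48
~Q = 1 − 0.75 = 0.25
~P → ~Q = min(1, 1 − 0.48 + 0.25) = min(1, 0.77) = 0.77
Q → P = min(1, 1 − 0.75 + 0.52) = min(1, 0.77) = 0.77
(~P → ~Q) → (Q → P) = min(1, 1 − 0.77 + 0.77) = min(1, 1.00) = 1.00
(As expected: an axiom of Ł∞, always 1.)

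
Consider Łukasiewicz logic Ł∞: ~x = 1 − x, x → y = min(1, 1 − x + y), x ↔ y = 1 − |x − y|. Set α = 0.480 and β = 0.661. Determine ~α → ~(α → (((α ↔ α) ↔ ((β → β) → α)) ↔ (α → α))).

~α = 1 − 0.480 = 0.520
α ↔ α = 1 − |0.480 − 0.480| = 1 − 0.000 = 1.000
β → β = min(1, 1 − 0.661 + 0.661) = min(1, 1.000) = 1.000
(β → β) → α = min(1, 1 − 1.000 + 0.480) = min(1, 0.480) = 0.480
(α ↔ α) ↔ ((β → β) → α) = 1 − |1.000 − 0.480| = 1 − 0.520 = 0.480
α → α = min(1, 1 − 0.480 + 0.480) = min(1, 1.000) = 1.000
((α ↔ α) ↔ ((β → β) → α)) ↔ (α → α) = 1 − |0.480 − 1.000| = 1 − 0.520 = 0.480
α → (((α ↔ α) ↔ ((β → β) → α)) ↔ (α → α)) = min(1, 1 − 0.480 + 0.480) = min(1, 1.000) = 1.000
~(α → (((α ↔ α) ↔ ((β → β) → α)) ↔ (α → α))) = 1 − 1.000 = 0.000
~α → ~(α → (((α ↔ α) ↔ ((β → β) → α)) ↔ (α → α))) = min(1, 1 − 0.520 + 0.000) = min(1, 0.480) = 0.480

0.480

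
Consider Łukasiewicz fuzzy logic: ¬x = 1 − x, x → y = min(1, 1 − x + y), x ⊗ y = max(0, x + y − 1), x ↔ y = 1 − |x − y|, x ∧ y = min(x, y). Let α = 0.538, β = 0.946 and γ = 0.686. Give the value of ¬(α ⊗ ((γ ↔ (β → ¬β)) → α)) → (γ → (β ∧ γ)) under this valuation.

¬β = 1 − 0.946 = 0.054
β → ¬β = min(1, 1 − 0.946 + 0.054) = min(1, 0.108) = 0.108
γ ↔ (β → ¬β) = 1 − |0.686 − 0.108| = 1 − 0.578 = 0.422
(γ ↔ (β → ¬β)) → α = min(1, 1 − 0.422 + 0.538) = min(1, 1.116) = 1.000
α ⊗ ((γ ↔ (β → ¬β)) → α) = max(0, 0.538 + 1.000 − 1) = max(0, 0.538) = 0.538
¬(α ⊗ ((γ ↔ (β → ¬β)) → α)) = 1 − 0.538 = 0.462
β ∧ γ = min(0.946, 0.686) = 0.686
γ → (β ∧ γ) = min(1, 1 − 0.686 + 0.686) = min(1, 1.000) = 1.000
¬(α ⊗ ((γ ↔ (β → ¬β)) → α)) → (γ → (β ∧ γ)) = min(1, 1 − 0.462 + 1.000) = min(1, 1.538) = 1.000

1.000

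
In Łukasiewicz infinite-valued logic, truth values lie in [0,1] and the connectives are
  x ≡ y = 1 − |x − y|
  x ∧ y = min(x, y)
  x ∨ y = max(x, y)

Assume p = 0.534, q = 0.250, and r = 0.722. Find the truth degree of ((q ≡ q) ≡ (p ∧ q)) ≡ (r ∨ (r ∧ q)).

q ≡ q = 1 − |0.250 − 0.250| = 1 − 0.000 = 1.000
p ∧ q = min(0.534, 0.250) = 0.250
(q ≡ q) ≡ (p ∧ q) = 1 − |1.000 − 0.250| = 1 − 0.750 = 0.250
r ∧ q = min(0.722, 0.250) = 0.250
r ∨ (r ∧ q) = max(0.722, 0.250) = 0.722
((q ≡ q) ≡ (p ∧ q)) ≡ (r ∨ (r ∧ q)) = 1 − |0.250 − 0.722| = 1 − 0.472 = 0.528

0.528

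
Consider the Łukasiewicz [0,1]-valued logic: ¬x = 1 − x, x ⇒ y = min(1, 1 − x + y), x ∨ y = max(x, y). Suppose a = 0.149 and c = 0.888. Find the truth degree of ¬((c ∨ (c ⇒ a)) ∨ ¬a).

0.112

c ⇒ a = min(1, 1 − 0.888 + 0.149) = min(1, 0.261) = 0.261
c ∨ (c ⇒ a) = max(0.888, 0.261) = 0.888
¬a = 1 − 0.149 = 0.851
(c ∨ (c ⇒ a)) ∨ ¬a = max(0.888, 0.851) = 0.888
¬((c ∨ (c ⇒ a)) ∨ ¬a) = 1 − 0.888 = 0.112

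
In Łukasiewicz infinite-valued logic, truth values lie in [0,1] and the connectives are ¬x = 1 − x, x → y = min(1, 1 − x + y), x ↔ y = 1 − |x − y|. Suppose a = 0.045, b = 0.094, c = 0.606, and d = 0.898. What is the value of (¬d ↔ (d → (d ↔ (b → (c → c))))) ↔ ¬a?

0.147

¬d = 1 − 0.898 = 0.102
c → c = min(1, 1 − 0.606 + 0.606) = min(1, 1.000) = 1.000
b → (c → c) = min(1, 1 − 0.094 + 1.000) = min(1, 1.906) = 1.000
d ↔ (b → (c → c)) = 1 − |0.898 − 1.000| = 1 − 0.102 = 0.898
d → (d ↔ (b → (c → c))) = min(1, 1 − 0.898 + 0.898) = min(1, 1.000) = 1.000
¬d ↔ (d → (d ↔ (b → (c → c)))) = 1 − |0.102 − 1.000| = 1 − 0.898 = 0.102
¬a = 1 − 0.045 = 0.955
(¬d ↔ (d → (d ↔ (b → (c → c))))) ↔ ¬a = 1 − |0.102 − 0.955| = 1 − 0.853 = 0.147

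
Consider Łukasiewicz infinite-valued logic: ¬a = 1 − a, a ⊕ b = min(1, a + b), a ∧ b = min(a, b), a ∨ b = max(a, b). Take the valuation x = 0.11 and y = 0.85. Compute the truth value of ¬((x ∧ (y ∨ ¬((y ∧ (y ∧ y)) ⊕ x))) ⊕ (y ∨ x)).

y ∧ y = min(0.85, 0.85) = 0.85
y ∧ (y ∧ y) = min(0.85, 0.85) = 0.85
(y ∧ (y ∧ y)) ⊕ x = min(1, 0.85 + 0.11) = min(1, 0.96) = 0.96
¬((y ∧ (y ∧ y)) ⊕ x) = 1 − 0.96 = 0.04
y ∨ ¬((y ∧ (y ∧ y)) ⊕ x) = max(0.85, 0.04) = 0.85
x ∧ (y ∨ ¬((y ∧ (y ∧ y)) ⊕ x)) = min(0.11, 0.85) = 0.11
y ∨ x = max(0.85, 0.11) = 0.85
(x ∧ (y ∨ ¬((y ∧ (y ∧ y)) ⊕ x))) ⊕ (y ∨ x) = min(1, 0.11 + 0.85) = min(1, 0.96) = 0.96
¬((x ∧ (y ∨ ¬((y ∧ (y ∧ y)) ⊕ x))) ⊕ (y ∨ x)) = 1 − 0.96 = 0.04

0.04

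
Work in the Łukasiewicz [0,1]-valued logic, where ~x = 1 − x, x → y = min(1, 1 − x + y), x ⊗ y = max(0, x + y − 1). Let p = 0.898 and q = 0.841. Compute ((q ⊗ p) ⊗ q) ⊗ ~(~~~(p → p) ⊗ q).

q ⊗ p = max(0, 0.841 + 0.898 − 1) = max(0, 0.739) = 0.739
(q ⊗ p) ⊗ q = max(0, 0.739 + 0.841 − 1) = max(0, 0.580) = 0.580
p → p = min(1, 1 − 0.898 + 0.898) = min(1, 1.000) = 1.000
~(p → p) = 1 − 1.000 = 0.000
~~(p → p) = 1 − 0.000 = 1.000
~~~(p → p) = 1 − 1.000 = 0.000
~~~(p → p) ⊗ q = max(0, 0.000 + 0.841 − 1) = max(0, -0.159) = 0.000
~(~~~(p → p) ⊗ q) = 1 − 0.000 = 1.000
((q ⊗ p) ⊗ q) ⊗ ~(~~~(p → p) ⊗ q) = max(0, 0.580 + 1.000 − 1) = max(0, 0.580) = 0.580

0.580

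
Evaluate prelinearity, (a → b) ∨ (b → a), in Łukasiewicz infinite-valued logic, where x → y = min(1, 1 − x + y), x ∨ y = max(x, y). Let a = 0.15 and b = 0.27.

a → b = min(1, 1 − 0.15 + 0.27) = min(1, 1.12) = 1.00
b → a = min(1, 1 − 0.27 + 0.15) = min(1, 0.88) = 0.88
(a → b) ∨ (b → a) = max(1.00, 0.88) = 1.00
(As expected: a Ł∞-tautology — holds in every MV-chain.)

1.00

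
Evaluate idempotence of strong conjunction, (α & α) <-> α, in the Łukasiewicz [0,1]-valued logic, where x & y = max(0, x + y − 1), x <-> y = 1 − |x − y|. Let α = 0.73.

0.73

α & α = max(0, 0.73 + 0.73 − 1) = max(0, 0.46) = 0.46
(α & α) <-> α = 1 − |0.46 − 0.73| = 1 − 0.27 = 0.73
(The value 0.73 < 1 shows this instance is not satisfied; fails in Ł∞ since a ⊗ a = max(0, 2a−1) ≠ a in general.)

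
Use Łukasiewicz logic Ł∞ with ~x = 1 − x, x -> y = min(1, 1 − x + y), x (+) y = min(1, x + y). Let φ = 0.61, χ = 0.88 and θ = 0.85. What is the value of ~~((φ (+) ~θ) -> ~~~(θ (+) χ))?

~θ = 1 − 0.85 = 0.15
φ (+) ~θ = min(1, 0.61 + 0.15) = min(1, 0.76) = 0.76
θ (+) χ = min(1, 0.85 + 0.88) = min(1, 1.73) = 1.00
~(θ (+) χ) = 1 − 1.00 = 0.00
~~(θ (+) χ) = 1 − 0.00 = 1.00
~~~(θ (+) χ) = 1 − 1.00 = 0.00
(φ (+) ~θ) -> ~~~(θ (+) χ) = min(1, 1 − 0.76 + 0.00) = min(1, 0.24) = 0.24
~((φ (+) ~θ) -> ~~~(θ (+) χ)) = 1 − 0.24 = 0.76
~~((φ (+) ~θ) -> ~~~(θ (+) χ)) = 1 − 0.76 = 0.24

0.24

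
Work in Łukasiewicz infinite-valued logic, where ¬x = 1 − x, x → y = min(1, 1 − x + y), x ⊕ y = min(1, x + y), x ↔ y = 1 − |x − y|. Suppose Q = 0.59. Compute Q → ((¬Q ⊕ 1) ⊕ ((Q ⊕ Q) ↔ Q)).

1.00

¬Q = 1 − 0.59 = 0.41
¬Q ⊕ 1 = min(1, 0.41 + 1.00) = min(1, 1.41) = 1.00
Q ⊕ Q = min(1, 0.59 + 0.59) = min(1, 1.18) = 1.00
(Q ⊕ Q) ↔ Q = 1 − |1.00 − 0.59| = 1 − 0.41 = 0.59
(¬Q ⊕ 1) ⊕ ((Q ⊕ Q) ↔ Q) = min(1, 1.00 + 0.59) = min(1, 1.59) = 1.00
Q → ((¬Q ⊕ 1) ⊕ ((Q ⊕ Q) ↔ Q)) = min(1, 1 − 0.59 + 1.00) = min(1, 1.41) = 1.00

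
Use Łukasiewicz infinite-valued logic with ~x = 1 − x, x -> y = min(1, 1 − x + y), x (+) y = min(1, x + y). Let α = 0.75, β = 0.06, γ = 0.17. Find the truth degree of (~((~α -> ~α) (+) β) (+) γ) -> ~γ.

~α = 1 − 0.75 = 0.25
~α -> ~α = min(1, 1 − 0.25 + 0.25) = min(1, 1.00) = 1.00
(~α -> ~α) (+) β = min(1, 1.00 + 0.06) = min(1, 1.06) = 1.00
~((~α -> ~α) (+) β) = 1 − 1.00 = 0.00
~((~α -> ~α) (+) β) (+) γ = min(1, 0.00 + 0.17) = min(1, 0.17) = 0.17
~γ = 1 − 0.17 = 0.83
(~((~α -> ~α) (+) β) (+) γ) -> ~γ = min(1, 1 − 0.17 + 0.83) = min(1, 1.66) = 1.00

1.00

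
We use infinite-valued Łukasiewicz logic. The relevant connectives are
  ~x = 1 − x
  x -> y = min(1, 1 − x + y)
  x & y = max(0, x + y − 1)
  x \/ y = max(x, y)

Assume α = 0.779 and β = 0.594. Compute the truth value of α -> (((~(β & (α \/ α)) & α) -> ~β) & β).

α \/ α = max(0.779, 0.779) = 0.779
β & (α \/ α) = max(0, 0.594 + 0.779 − 1) = max(0, 0.373) = 0.373
~(β & (α \/ α)) = 1 − 0.373 = 0.627
~(β & (α \/ α)) & α = max(0, 0.627 + 0.779 − 1) = max(0, 0.406) = 0.406
~β = 1 − 0.594 = 0.406
(~(β & (α \/ α)) & α) -> ~β = min(1, 1 − 0.406 + 0.406) = min(1, 1.000) = 1.000
((~(β & (α \/ α)) & α) -> ~β) & β = max(0, 1.000 + 0.594 − 1) = max(0, 0.594) = 0.594
α -> (((~(β & (α \/ α)) & α) -> ~β) & β) = min(1, 1 − 0.779 + 0.594) = min(1, 0.815) = 0.815

0.815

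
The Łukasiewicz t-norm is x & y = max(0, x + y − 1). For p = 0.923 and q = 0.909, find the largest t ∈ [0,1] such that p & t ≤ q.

0.986

The residuum of the Łukasiewicz t-norm gives the supremum: min(1, 1 − 0.923 + 0.909).
1 − 0.923 + 0.909 = 0.986, so t = min(1, 0.986) = 0.986.
Check: 0.923 & 0.986 = max(0, 0.909) = 0.909 ≤ 0.909.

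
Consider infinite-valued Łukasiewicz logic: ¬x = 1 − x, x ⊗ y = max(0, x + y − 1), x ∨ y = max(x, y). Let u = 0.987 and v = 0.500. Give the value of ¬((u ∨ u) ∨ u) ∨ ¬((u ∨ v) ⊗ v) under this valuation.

0.513

u ∨ u = max(0.987, 0.987) = 0.987
(u ∨ u) ∨ u = max(0.987, 0.987) = 0.987
¬((u ∨ u) ∨ u) = 1 − 0.987 = 0.013
u ∨ v = max(0.987, 0.500) = 0.987
(u ∨ v) ⊗ v = max(0, 0.987 + 0.500 − 1) = max(0, 0.487) = 0.487
¬((u ∨ v) ⊗ v) = 1 − 0.487 = 0.513
¬((u ∨ u) ∨ u) ∨ ¬((u ∨ v) ⊗ v) = max(0.013, 0.513) = 0.513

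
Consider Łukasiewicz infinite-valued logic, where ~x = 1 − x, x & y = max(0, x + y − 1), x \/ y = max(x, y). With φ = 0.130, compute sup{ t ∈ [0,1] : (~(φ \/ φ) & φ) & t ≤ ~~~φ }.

φ \/ φ = max(0.130, 0.130) = 0.130
~(φ \/ φ) = 1 − 0.130 = 0.870
~(φ \/ φ) & φ = max(0, 0.870 + 0.130 − 1) = max(0, 0.000) = 0.000
So the left factor is ~(φ \/ φ) & φ = 0.000.
~φ = 1 − 0.130 = 0.870
~~φ = 1 − 0.870 = 0.130
~~~φ = 1 − 0.130 = 0.870
So the right-hand bound is ~~~φ = 0.870.
The residuum of the Łukasiewicz t-norm gives the supremum: min(1, 1 − 0.000 + 0.870).
1 − 0.000 + 0.870 = 1.870, so t = min(1, 1.870) = 1.000.
Check: 0.000 & 1.000 = max(0, 0.000) = 0.000 ≤ 0.870.

1.000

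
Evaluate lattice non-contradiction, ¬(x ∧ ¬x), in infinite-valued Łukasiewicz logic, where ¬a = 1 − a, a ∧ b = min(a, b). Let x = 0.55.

0.55

¬x = 1 − 0.55 = 0.45
x ∧ ¬x = min(0.55, 0.45) = 0.45
¬(x ∧ ¬x) = 1 − 0.45 = 0.55
(The value 0.55 < 1 shows this instance is not satisfied; not a Ł∞-tautology — its value is 1 − min(a, 1−a).)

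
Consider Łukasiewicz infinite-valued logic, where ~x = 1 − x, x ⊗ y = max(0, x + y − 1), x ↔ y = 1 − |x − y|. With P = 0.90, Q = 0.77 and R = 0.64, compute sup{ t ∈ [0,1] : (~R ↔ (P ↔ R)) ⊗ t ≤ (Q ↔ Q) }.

~R = 1 − 0.64 = 0.36
P ↔ R = 1 − |0.90 − 0.64| = 1 − 0.26 = 0.74
~R ↔ (P ↔ R) = 1 − |0.36 − 0.74| = 1 − 0.38 = 0.62
So the left factor is ~R ↔ (P ↔ R) = 0.62.
Q ↔ Q = 1 − |0.77 − 0.77| = 1 − 0.00 = 1.00
So the right-hand bound is Q ↔ Q = 1.00.
The residuum of the Łukasiewicz t-norm gives the supremum: min(1, 1 − 0.62 + 1.00).
1 − 0.62 + 1.00 = 1.38, so t = min(1, 1.38) = 1.00.
Check: 0.62 ⊗ 1.00 = max(0, 0.62) = 0.62 ≤ 1.00.

1.00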